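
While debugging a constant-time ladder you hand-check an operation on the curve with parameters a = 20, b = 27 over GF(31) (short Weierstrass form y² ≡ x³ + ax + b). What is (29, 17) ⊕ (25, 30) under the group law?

(29, 17) + (25, 30). λ = (30 - 17)/(25 - 29) ≡ 13/27 mod 31. 27⁻¹ ≡ 23 (mod 31) since 27·23 = 621 ≡ 1, so λ ≡ 20.
  x = λ² - 29 - 25 = 400 - 54 ≡ 5; y = λ·(29 - 5) - 17 ≡ 29. → (5, 29)

(5, 29)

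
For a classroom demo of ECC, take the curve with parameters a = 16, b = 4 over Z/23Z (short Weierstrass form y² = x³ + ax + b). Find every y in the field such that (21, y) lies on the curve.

none

x³ + 16x + 4 = 9601 ≡ 10 (mod 23).
10 is a non-residue mod 23; no y exists.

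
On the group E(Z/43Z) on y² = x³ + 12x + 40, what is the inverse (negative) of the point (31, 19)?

(31, 24)

-(31, 19) = (31, -19 mod 43) = (31, 24).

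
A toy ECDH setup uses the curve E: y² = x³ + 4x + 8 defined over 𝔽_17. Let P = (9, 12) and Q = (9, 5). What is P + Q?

O

The two points share x = 9 and their y-coordinates satisfy 12 + 5 ≡ 0 (mod 17), so they are inverses. Their sum is 𝒪.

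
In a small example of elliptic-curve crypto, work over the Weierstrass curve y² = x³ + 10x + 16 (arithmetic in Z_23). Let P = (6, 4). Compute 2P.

tangent at (6, 4): λ = (3·6² + 10)/(2·4) ≡ 3/8. 8⁻¹ ≡ 3 (mod 23) since 8·3 = 24 ≡ 1, so λ ≡ 3·3 ≡ 9.
  x = λ² - 6 - 6 = 81 - 12 ≡ 0; y = λ·(6 - 0) - 4 ≡ 4. → (0, 4)

(0, 4)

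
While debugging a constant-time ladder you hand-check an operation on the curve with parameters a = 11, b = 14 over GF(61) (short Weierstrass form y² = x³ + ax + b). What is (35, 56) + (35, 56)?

(49, 17)

tangent at (35, 56): λ = (3·35² + 11)/(2·56) ≡ 26/51. 51⁻¹ ≡ 6 (mod 61), so λ ≡ 26·6 ≡ 34.
  x = λ² - 35 - 35 = 1156 - 70 ≡ 49; y = λ·(35 - 49) - 56 ≡ 17. → (49, 17)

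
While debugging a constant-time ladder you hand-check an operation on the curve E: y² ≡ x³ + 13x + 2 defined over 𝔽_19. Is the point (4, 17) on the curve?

yes

y² = 17² ≡ 4; x³ + 13x + 2 = 118 ≡ 4 (mod 19). 4 = 4.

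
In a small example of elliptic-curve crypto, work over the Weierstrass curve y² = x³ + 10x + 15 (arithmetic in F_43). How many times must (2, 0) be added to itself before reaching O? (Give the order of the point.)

2

2P: (2, 0) + (2, 0): same x and y₁ ≡ -y₂, so the sum is O.
2P = O, so the order is 2.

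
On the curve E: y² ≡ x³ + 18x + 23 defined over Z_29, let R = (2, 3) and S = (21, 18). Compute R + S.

(1, 10)

(2, 3) + (21, 18). λ = (18 - 3)/(21 - 2) ≡ 15/19 mod 29. 19⁻¹ ≡ 26 (mod 29), so λ ≡ 13.
  x = λ² - 2 - 21 = 169 - 23 ≡ 1; y = λ·(2 - 1) - 3 ≡ 10. → (1, 10)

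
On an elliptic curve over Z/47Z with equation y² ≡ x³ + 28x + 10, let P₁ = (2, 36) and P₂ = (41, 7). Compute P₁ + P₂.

(2, 36) + (41, 7). λ = (7 - 36)/(41 - 2) ≡ 18/39 mod 47. 39⁻¹ ≡ 41 (mod 47), so λ ≡ 33.
  x = λ² - 2 - 41 = 1089 - 43 ≡ 12; y = λ·(2 - 12) - 36 ≡ 10. → (12, 10)

(12, 10)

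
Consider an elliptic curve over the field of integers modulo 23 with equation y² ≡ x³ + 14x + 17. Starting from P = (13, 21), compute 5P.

(6, 15)

Double-and-add on 5 = (101)₂. Start with P = (13, 21) for the leading 1-bit.
double: tangent at (13, 21): λ = (3·13² + 14)/(2·21) ≡ 15/19. 19⁻¹ ≡ 17 (mod 23), so λ ≡ 15·17 ≡ 2.
  x = λ² - 13 - 13 = 4 - 26 ≡ 1; y = λ·(13 - 1) - 21 ≡ 3. → (1, 3)
double: tangent at (1, 3): λ = (3·1² + 14)/(2·3) ≡ 17/6. 6⁻¹ ≡ 4 (mod 23), so λ ≡ 17·4 ≡ 22.
  x = λ² - 1 - 1 = 484 - 2 ≡ 22; y = λ·(1 - 22) - 3 ≡ 18. → (22, 18)
add P: (22, 18) + (13, 21). λ = (21 - 18)/(13 - 22) ≡ 3/14 mod 23. 14⁻¹ ≡ 5 (mod 23) since 14·5 = 70 ≡ 1, so λ ≡ 15.
  x = λ² - 22 - 13 = 225 - 35 ≡ 6; y = λ·(22 - 6) - 18 ≡ 15. → (6, 15)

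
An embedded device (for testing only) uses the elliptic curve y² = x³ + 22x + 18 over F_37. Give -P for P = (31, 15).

-(31, 15) = (31, -15 mod 37) = (31, 22).

(31, 22)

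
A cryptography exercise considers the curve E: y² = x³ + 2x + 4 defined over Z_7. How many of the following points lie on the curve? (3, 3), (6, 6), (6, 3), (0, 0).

(3, 3): 3² ≡ 2, rhs ≡ 2 → on.
(6, 6): 6² ≡ 1, rhs ≡ 1 → on.
(6, 3): 3² ≡ 2, rhs ≡ 1 → off.
(0, 0): 0² ≡ 0, rhs ≡ 4 → off.

2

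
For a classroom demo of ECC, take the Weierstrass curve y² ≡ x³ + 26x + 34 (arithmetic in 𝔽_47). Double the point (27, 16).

(29, 19)

tangent at (27, 16): λ = (3·27² + 26)/(2·16) ≡ 4/32. 32⁻¹ ≡ 25 (mod 47), so λ ≡ 4·25 ≡ 6.
  x = λ² - 27 - 27 = 36 - 54 ≡ 29; y = λ·(27 - 29) - 16 ≡ 19. → (29, 19)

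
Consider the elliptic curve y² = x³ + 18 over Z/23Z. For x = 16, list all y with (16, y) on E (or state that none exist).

none

x³ + 0x + 18 = 4114 ≡ 20 (mod 23).
20 is a non-residue mod 23; no y exists.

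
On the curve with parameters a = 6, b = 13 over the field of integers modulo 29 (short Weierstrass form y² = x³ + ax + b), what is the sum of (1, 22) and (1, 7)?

O

The two points share x = 1 and their y-coordinates satisfy 22 + 7 ≡ 0 (mod 29), so they are inverses. Their sum is O.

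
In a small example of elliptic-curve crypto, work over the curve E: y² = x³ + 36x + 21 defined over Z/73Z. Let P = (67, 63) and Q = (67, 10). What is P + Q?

The two points share x = 67 and their y-coordinates satisfy 63 + 10 ≡ 0 (mod 73), so they are inverses. Their sum is the point at infinity.

O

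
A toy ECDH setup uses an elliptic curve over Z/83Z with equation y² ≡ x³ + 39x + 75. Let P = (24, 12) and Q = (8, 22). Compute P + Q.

(6, 39)

(24, 12) + (8, 22). λ = (22 - 12)/(8 - 24) ≡ 10/67 mod 83. 67⁻¹ ≡ 57 (mod 83) since 67·57 = 3819 ≡ 1, so λ ≡ 72.
  x = λ² - 24 - 8 = 5184 - 32 ≡ 6; y = λ·(24 - 6) - 12 ≡ 39. → (6, 39)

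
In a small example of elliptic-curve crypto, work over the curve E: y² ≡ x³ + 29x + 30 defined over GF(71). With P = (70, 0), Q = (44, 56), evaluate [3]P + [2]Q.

(15, 52)

First 3P:
Repeated addition: build up to 3P.
2P: (70, 0) + (70, 0): same x and y₁ ≡ -y₂, so the sum is O.
3P: O + (70, 0) = (70, 0) (identity).
3P = (70, 0).
Next 2Q:
Repeated addition: build up to 2Q.
2Q: tangent at (44, 56): λ = (3·44² + 29)/(2·56) ≡ 15/41. 41⁻¹ ≡ 26 (mod 71), so λ ≡ 15·26 ≡ 35.
  x = λ² - 44 - 44 = 1225 - 88 ≡ 1; y = λ·(44 - 1) - 56 ≡ 29. → (1, 29)
2Q = (1, 29).
Finally 3P + 2Q:
(70, 0) + (1, 29). λ = (29 - 0)/(1 - 70) ≡ 29/2 mod 71. 2⁻¹ ≡ 36 (mod 71), so λ ≡ 50.
  x = λ² - 70 - 1 = 2500 - 71 ≡ 15; y = λ·(70 - 15) - 0 ≡ 52. → (15, 52)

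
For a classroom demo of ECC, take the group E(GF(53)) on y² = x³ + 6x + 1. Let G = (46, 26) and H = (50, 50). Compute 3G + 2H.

First 3G:
Repeated addition: build up to 3G.
2G: tangent at (46, 26): λ = (3·46² + 6)/(2·26) ≡ 47/52. 52⁻¹ ≡ 52 (mod 53) since 52·52 = 2704 ≡ 1, so λ ≡ 47·52 ≡ 6.
  x = λ² - 46 - 46 = 36 - 92 ≡ 50; y = λ·(46 - 50) - 26 ≡ 3. → (50, 3)
3G: (50, 3) + (46, 26). λ = (26 - 3)/(46 - 50) ≡ 23/49 mod 53. 49⁻¹ ≡ 13 (mod 53), so λ ≡ 34.
  x = λ² - 50 - 46 = 1156 - 96 ≡ 0; y = λ·(50 - 0) - 3 ≡ 1. → (0, 1)
3G = (0, 1).
Next 2H:
Repeated addition: build up to 2H.
2H: tangent at (50, 50): λ = (3·50² + 6)/(2·50) ≡ 33/47. 47⁻¹ ≡ 44 (mod 53), so λ ≡ 33·44 ≡ 21.
  x = λ² - 50 - 50 = 441 - 100 ≡ 23; y = λ·(50 - 23) - 50 ≡ 40. → (23, 40)
2H = (23, 40).
Finally 3G + 2H:
(0, 1) + (23, 40). λ = (40 - 1)/(23 - 0) ≡ 39/23 mod 53. 23⁻¹ ≡ 30 (mod 53) since 23·30 = 690 ≡ 1, so λ ≡ 4.
  x = λ² - 0 - 23 = 16 - 23 ≡ 46; y = λ·(0 - 46) - 1 ≡ 27. → (46, 27)

(46, 27)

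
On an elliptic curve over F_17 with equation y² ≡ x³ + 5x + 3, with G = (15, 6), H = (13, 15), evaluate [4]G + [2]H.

(4, 11)

First 4G:
Double-and-add on 4 = (100)₂. Start with G = (15, 6) for the leading 1-bit.
double: tangent at (15, 6): λ = (3·15² + 5)/(2·6) ≡ 0/12. 12⁻¹ ≡ 10 (mod 17), so λ ≡ 0·10 ≡ 0.
  x = λ² - 15 - 15 = 0 - 30 ≡ 4; y = λ·(15 - 4) - 6 ≡ 11. → (4, 11)
double: tangent at (4, 11): λ = (3·4² + 5)/(2·11) ≡ 2/5. 5⁻¹ ≡ 7 (mod 17), so λ ≡ 2·7 ≡ 14.
  x = λ² - 4 - 4 = 196 - 8 ≡ 1; y = λ·(4 - 1) - 11 ≡ 14. → (1, 14)
4G = (1, 14).
Next 2H:
Repeated addition: build up to 2H.
2H: tangent at (13, 15): λ = (3·13² + 5)/(2·15) ≡ 2/13. 13⁻¹ ≡ 4 (mod 17) since 13·4 = 52 ≡ 1, so λ ≡ 2·4 ≡ 8.
  x = λ² - 13 - 13 = 64 - 26 ≡ 4; y = λ·(13 - 4) - 15 ≡ 6. → (4, 6)
2H = (4, 6).
Finally 4G + 2H:
(1, 14) + (4, 6). λ = (6 - 14)/(4 - 1) ≡ 9/3 mod 17. 3⁻¹ ≡ 6 (mod 17), so λ ≡ 3.
  x = λ² - 1 - 4 = 9 - 5 ≡ 4; y = λ·(1 - 4) - 14 ≡ 11. → (4, 11)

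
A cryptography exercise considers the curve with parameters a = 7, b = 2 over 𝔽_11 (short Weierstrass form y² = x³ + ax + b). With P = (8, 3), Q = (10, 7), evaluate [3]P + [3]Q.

First 3P:
Repeated addition: build up to 3P.
2P: tangent at (8, 3): λ = (3·8² + 7)/(2·3) ≡ 1/6. 6⁻¹ ≡ 2 (mod 11) since 6·2 = 12 ≡ 1, so λ ≡ 1·2 ≡ 2.
  x = λ² - 8 - 8 = 4 - 16 ≡ 10; y = λ·(8 - 10) - 3 ≡ 4. → (10, 4)
3P: (10, 4) + (8, 3). λ = (3 - 4)/(8 - 10) ≡ 10/9 mod 11. 9⁻¹ ≡ 5 (mod 11) since 9·5 = 45 ≡ 1, so λ ≡ 6.
  x = λ² - 10 - 8 = 36 - 18 ≡ 7; y = λ·(10 - 7) - 4 ≡ 3. → (7, 3)
3P = (7, 3).
Next 3Q:
Repeated addition: build up to 3Q.
2Q: tangent at (10, 7): λ = (3·10² + 7)/(2·7) ≡ 10/3. 3⁻¹ ≡ 4 (mod 11) since 3·4 = 12 ≡ 1, so λ ≡ 10·4 ≡ 7.
  x = λ² - 10 - 10 = 49 - 20 ≡ 7; y = λ·(10 - 7) - 7 ≡ 3. → (7, 3)
3Q: (7, 3) + (10, 7). λ = (7 - 3)/(10 - 7) ≡ 4/3 mod 11. 3⁻¹ ≡ 4 (mod 11), so λ ≡ 5.
  x = λ² - 7 - 10 = 25 - 17 ≡ 8; y = λ·(7 - 8) - 3 ≡ 3. → (8, 3)
3Q = (8, 3).
Finally 3P + 3Q:
(7, 3) + (8, 3). λ = (3 - 3)/(8 - 7) ≡ 0/1 mod 11. 1⁻¹ ≡ 1 (mod 11), so λ ≡ 0.
  x = λ² - 7 - 8 = 0 - 15 ≡ 7; y = λ·(7 - 7) - 3 ≡ 8. → (7, 8)

(7, 8)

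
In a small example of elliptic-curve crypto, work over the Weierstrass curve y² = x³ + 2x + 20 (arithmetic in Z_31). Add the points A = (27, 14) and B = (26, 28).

(19, 29)

(27, 14) + (26, 28). λ = (28 - 14)/(26 - 27) ≡ 14/30 mod 31. 30⁻¹ ≡ 30 (mod 31), so λ ≡ 17.
  x = λ² - 27 - 26 = 289 - 53 ≡ 19; y = λ·(27 - 19) - 14 ≡ 29. → (19, 29)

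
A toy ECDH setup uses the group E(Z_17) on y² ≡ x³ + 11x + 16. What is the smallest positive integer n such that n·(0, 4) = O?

2P: tangent at (0, 4): λ = (3·0² + 11)/(2·4) ≡ 11/8. 8⁻¹ ≡ 15 (mod 17) since 8·15 = 120 ≡ 1, so λ ≡ 11·15 ≡ 12.
  x = λ² - 0 - 0 = 144 - 0 ≡ 8; y = λ·(0 - 8) - 4 ≡ 2. → (8, 2)
3P: (8, 2) + (0, 4). λ = (4 - 2)/(0 - 8) ≡ 2/9 mod 17. 9⁻¹ ≡ 2 (mod 17) since 9·2 = 18 ≡ 1, so λ ≡ 4.
  x = λ² - 8 - 0 = 16 - 8 ≡ 8; y = λ·(8 - 8) - 2 ≡ 15. → (8, 15)
4P: (8, 15) + (0, 4). λ = (4 - 15)/(0 - 8) ≡ 6/9 mod 17. 9⁻¹ ≡ 2 (mod 17), so λ ≡ 12.
  x = λ² - 8 - 0 = 144 - 8 ≡ 0; y = λ·(8 - 0) - 15 ≡ 13. → (0, 13)
5P: (0, 13) + (0, 4): same x and y₁ ≡ -y₂, so the sum is O.
5P = O, so the order is 5.

5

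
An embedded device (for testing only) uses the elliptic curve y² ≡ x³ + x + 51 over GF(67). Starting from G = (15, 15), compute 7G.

Repeated addition: build up to 7G.
2G: tangent at (15, 15): λ = (3·15² + 1)/(2·15) ≡ 6/30. 30⁻¹ ≡ 38 (mod 67), so λ ≡ 6·38 ≡ 27.
  x = λ² - 15 - 15 = 729 - 30 ≡ 29; y = λ·(15 - 29) - 15 ≡ 9. → (29, 9)
3G: (29, 9) + (15, 15). λ = (15 - 9)/(15 - 29) ≡ 6/53 mod 67. 53⁻¹ ≡ 43 (mod 67), so λ ≡ 57.
  x = λ² - 29 - 15 = 3249 - 44 ≡ 56; y = λ·(29 - 56) - 9 ≡ 60. → (56, 60)
4G: (56, 60) + (15, 15). λ = (15 - 60)/(15 - 56) ≡ 22/26 mod 67. 26⁻¹ ≡ 49 (mod 67), so λ ≡ 6.
  x = λ² - 56 - 15 = 36 - 71 ≡ 32; y = λ·(56 - 32) - 60 ≡ 17. → (32, 17)
5G: (32, 17) + (15, 15). λ = (15 - 17)/(15 - 32) ≡ 65/50 mod 67. 50⁻¹ ≡ 63 (mod 67), so λ ≡ 8.
  x = λ² - 32 - 15 = 64 - 47 ≡ 17; y = λ·(32 - 17) - 17 ≡ 36. → (17, 36)
6G: (17, 36) + (15, 15). λ = (15 - 36)/(15 - 17) ≡ 46/65 mod 67. 65⁻¹ ≡ 33 (mod 67) since 65·33 = 2145 ≡ 1, so λ ≡ 44.
  x = λ² - 17 - 15 = 1936 - 32 ≡ 28; y = λ·(17 - 28) - 36 ≡ 16. → (28, 16)
7G: (28, 16) + (15, 15). λ = (15 - 16)/(15 - 28) ≡ 66/54 mod 67. 54⁻¹ ≡ 36 (mod 67), so λ ≡ 31.
  x = λ² - 28 - 15 = 961 - 43 ≡ 47; y = λ·(28 - 47) - 16 ≡ 65. → (47, 65)

(47, 65)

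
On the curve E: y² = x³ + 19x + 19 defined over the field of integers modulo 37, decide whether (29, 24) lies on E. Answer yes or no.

yes

y² = 24² ≡ 21; x³ + 19x + 19 = 24959 ≡ 21 (mod 37). 21 = 21.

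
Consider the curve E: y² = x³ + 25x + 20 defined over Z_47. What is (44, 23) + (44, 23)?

(31, 6)

tangent at (44, 23): λ = (3·44² + 25)/(2·23) ≡ 5/46. 46⁻¹ ≡ 46 (mod 47), so λ ≡ 5·46 ≡ 42.
  x = λ² - 44 - 44 = 1764 - 88 ≡ 31; y = λ·(44 - 31) - 23 ≡ 6. → (31, 6)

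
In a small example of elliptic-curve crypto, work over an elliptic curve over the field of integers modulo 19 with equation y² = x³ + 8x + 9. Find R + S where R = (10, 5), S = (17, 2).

(10, 5) + (17, 2). λ = (2 - 5)/(17 - 10) ≡ 16/7 mod 19. 7⁻¹ ≡ 11 (mod 19), so λ ≡ 5.
  x = λ² - 10 - 17 = 25 - 27 ≡ 17; y = λ·(10 - 17) - 5 ≡ 17. → (17, 17)

(17, 17)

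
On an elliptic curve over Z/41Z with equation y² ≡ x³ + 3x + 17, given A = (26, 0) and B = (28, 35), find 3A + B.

First 3A:
Repeated addition: build up to 3A.
2A: (26, 0) + (26, 0): same x and y₁ ≡ -y₂, so the sum is O.
3A: O + (26, 0) = (26, 0) (identity).
3A = (26, 0).
Finally 3A + B:
(26, 0) + (28, 35). λ = (35 - 0)/(28 - 26) ≡ 35/2 mod 41. 2⁻¹ ≡ 21 (mod 41) since 2·21 = 42 ≡ 1, so λ ≡ 38.
  x = λ² - 26 - 28 = 1444 - 54 ≡ 37; y = λ·(26 - 37) - 0 ≡ 33. → (37, 33)

(37, 33)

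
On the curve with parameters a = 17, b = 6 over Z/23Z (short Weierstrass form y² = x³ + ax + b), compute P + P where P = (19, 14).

(16, 2)

tangent at (19, 14): λ = (3·19² + 17)/(2·14) ≡ 19/5. 5⁻¹ ≡ 14 (mod 23) since 5·14 = 70 ≡ 1, so λ ≡ 19·14 ≡ 13.
  x = λ² - 19 - 19 = 169 - 38 ≡ 16; y = λ·(19 - 16) - 14 ≡ 2. → (16, 2)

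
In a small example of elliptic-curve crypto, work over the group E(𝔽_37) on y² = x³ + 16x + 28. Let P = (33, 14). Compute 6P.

(0, 18)

Double-and-add on 6 = (110)₂. Start with P = (33, 14) for the leading 1-bit.
double: tangent at (33, 14): λ = (3·33² + 16)/(2·14) ≡ 27/28. 28⁻¹ ≡ 4 (mod 37), so λ ≡ 27·4 ≡ 34.
  x = λ² - 33 - 33 = 1156 - 66 ≡ 17; y = λ·(33 - 17) - 14 ≡ 12. → (17, 12)
add P: (17, 12) + (33, 14). λ = (14 - 12)/(33 - 17) ≡ 2/16 mod 37. 16⁻¹ ≡ 7 (mod 37), so λ ≡ 14.
  x = λ² - 17 - 33 = 196 - 50 ≡ 35; y = λ·(17 - 35) - 12 ≡ 32. → (35, 32)
double: tangent at (35, 32): λ = (3·35² + 16)/(2·32) ≡ 28/27. 27⁻¹ ≡ 11 (mod 37), so λ ≡ 28·11 ≡ 12.
  x = λ² - 35 - 35 = 144 - 70 ≡ 0; y = λ·(35 - 0) - 32 ≡ 18. → (0, 18)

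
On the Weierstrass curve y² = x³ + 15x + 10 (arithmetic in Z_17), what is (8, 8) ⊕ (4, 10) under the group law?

(8, 8) + (4, 10). λ = (10 - 8)/(4 - 8) ≡ 2/13 mod 17. 13⁻¹ ≡ 4 (mod 17), so λ ≡ 8.
  x = λ² - 8 - 4 = 64 - 12 ≡ 1; y = λ·(8 - 1) - 8 ≡ 14. → (1, 14)

(1, 14)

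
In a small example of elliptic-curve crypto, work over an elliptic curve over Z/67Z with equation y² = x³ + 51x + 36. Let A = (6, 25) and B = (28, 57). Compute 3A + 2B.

First 3A:
Repeated addition: build up to 3A.
2A: tangent at (6, 25): λ = (3·6² + 51)/(2·25) ≡ 25/50. 50⁻¹ ≡ 63 (mod 67), so λ ≡ 25·63 ≡ 34.
  x = λ² - 6 - 6 = 1156 - 12 ≡ 5; y = λ·(6 - 5) - 25 ≡ 9. → (5, 9)
3A: (5, 9) + (6, 25). λ = (25 - 9)/(6 - 5) ≡ 16/1 mod 67. 1⁻¹ ≡ 1 (mod 67), so λ ≡ 16.
  x = λ² - 5 - 6 = 256 - 11 ≡ 44; y = λ·(5 - 44) - 9 ≡ 37. → (44, 37)
3A = (44, 37).
Next 2B:
Repeated addition: build up to 2B.
2B: tangent at (28, 57): λ = (3·28² + 51)/(2·57) ≡ 58/47. 47⁻¹ ≡ 10 (mod 67) since 47·10 = 470 ≡ 1, so λ ≡ 58·10 ≡ 44.
  x = λ² - 28 - 28 = 1936 - 56 ≡ 4; y = λ·(28 - 4) - 57 ≡ 61. → (4, 61)
2B = (4, 61).
Finally 3A + 2B:
(44, 37) + (4, 61). λ = (61 - 37)/(4 - 44) ≡ 24/27 mod 67. 27⁻¹ ≡ 5 (mod 67) since 27·5 = 135 ≡ 1, so λ ≡ 53.
  x = λ² - 44 - 4 = 2809 - 48 ≡ 14; y = λ·(44 - 14) - 37 ≡ 12. → (14, 12)

(14, 12)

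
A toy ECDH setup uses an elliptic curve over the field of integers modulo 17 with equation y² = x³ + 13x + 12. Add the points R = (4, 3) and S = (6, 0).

(4, 3) + (6, 0). λ = (0 - 3)/(6 - 4) ≡ 14/2 mod 17. 2⁻¹ ≡ 9 (mod 17), so λ ≡ 7.
  x = λ² - 4 - 6 = 49 - 10 ≡ 5; y = λ·(4 - 5) - 3 ≡ 7. → (5, 7)

(5, 7)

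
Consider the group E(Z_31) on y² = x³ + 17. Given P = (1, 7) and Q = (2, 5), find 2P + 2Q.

(2, 5)

First 2P:
Repeated addition: build up to 2P.
2P: tangent at (1, 7): λ = (3·1² + 0)/(2·7) ≡ 3/14. 14⁻¹ ≡ 20 (mod 31) since 14·20 = 280 ≡ 1, so λ ≡ 3·20 ≡ 29.
  x = λ² - 1 - 1 = 841 - 2 ≡ 2; y = λ·(1 - 2) - 7 ≡ 26. → (2, 26)
2P = (2, 26).
Next 2Q:
Repeated addition: build up to 2Q.
2Q: tangent at (2, 5): λ = (3·2² + 0)/(2·5) ≡ 12/10. 10⁻¹ ≡ 28 (mod 31) since 10·28 = 280 ≡ 1, so λ ≡ 12·28 ≡ 26.
  x = λ² - 2 - 2 = 676 - 4 ≡ 21; y = λ·(2 - 21) - 5 ≡ 28. → (21, 28)
2Q = (21, 28).
Finally 2P + 2Q:
(2, 26) + (21, 28). λ = (28 - 26)/(21 - 2) ≡ 2/19 mod 31. 19⁻¹ ≡ 18 (mod 31), so λ ≡ 5.
  x = λ² - 2 - 21 = 25 - 23 ≡ 2; y = λ·(2 - 2) - 26 ≡ 5. → (2, 5)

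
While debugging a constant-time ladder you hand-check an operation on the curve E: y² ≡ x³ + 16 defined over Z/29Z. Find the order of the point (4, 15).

2P: tangent at (4, 15): λ = (3·4² + 0)/(2·15) ≡ 19/1. 1⁻¹ ≡ 1 (mod 29), so λ ≡ 19·1 ≡ 19.
  x = λ² - 4 - 4 = 361 - 8 ≡ 5; y = λ·(4 - 5) - 15 ≡ 24. → (5, 24)
3P: (5, 24) + (4, 15). λ = (15 - 24)/(4 - 5) ≡ 20/28 mod 29. 28⁻¹ ≡ 28 (mod 29) since 28·28 = 784 ≡ 1, so λ ≡ 9.
  x = λ² - 5 - 4 = 81 - 9 ≡ 14; y = λ·(5 - 14) - 24 ≡ 11. → (14, 11)
4P: (14, 11) + (4, 15). λ = (15 - 11)/(4 - 14) ≡ 4/19 mod 29. 19⁻¹ ≡ 26 (mod 29), so λ ≡ 17.
  x = λ² - 14 - 4 = 289 - 18 ≡ 10; y = λ·(14 - 10) - 11 ≡ 28. → (10, 28)
5P: (10, 28) + (4, 15). λ = (15 - 28)/(4 - 10) ≡ 16/23 mod 29. 23⁻¹ ≡ 24 (mod 29), so λ ≡ 7.
  x = λ² - 10 - 4 = 49 - 14 ≡ 6; y = λ·(10 - 6) - 28 ≡ 0. → (6, 0)
6P: (6, 0) + (4, 15). λ = (15 - 0)/(4 - 6) ≡ 15/27 mod 29. 27⁻¹ ≡ 14 (mod 29) since 27·14 = 378 ≡ 1, so λ ≡ 7.
  x = λ² - 6 - 4 = 49 - 10 ≡ 10; y = λ·(6 - 10) - 0 ≡ 1. → (10, 1)
7P: (10, 1) + (4, 15). λ = (15 - 1)/(4 - 10) ≡ 14/23 mod 29. 23⁻¹ ≡ 24 (mod 29), so λ ≡ 17.
  x = λ² - 10 - 4 = 289 - 14 ≡ 14; y = λ·(10 - 14) - 1 ≡ 18. → (14, 18)
8P: (14, 18) + (4, 15). λ = (15 - 18)/(4 - 14) ≡ 26/19 mod 29. 19⁻¹ ≡ 26 (mod 29), so λ ≡ 9.
  x = λ² - 14 - 4 = 81 - 18 ≡ 5; y = λ·(14 - 5) - 18 ≡ 5. → (5, 5)
9P: (5, 5) + (4, 15). λ = (15 - 5)/(4 - 5) ≡ 10/28 mod 29. 28⁻¹ ≡ 28 (mod 29), so λ ≡ 19.
  x = λ² - 5 - 4 = 361 - 9 ≡ 4; y = λ·(5 - 4) - 5 ≡ 14. → (4, 14)
10P: (4, 14) + (4, 15): same x and y₁ ≡ -y₂, so the sum is ∞.
10P = ∞, so the order is 10.

10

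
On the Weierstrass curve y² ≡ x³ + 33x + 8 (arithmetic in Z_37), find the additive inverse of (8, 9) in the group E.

-(8, 9) = (8, -9 mod 37) = (8, 28).

(8, 28)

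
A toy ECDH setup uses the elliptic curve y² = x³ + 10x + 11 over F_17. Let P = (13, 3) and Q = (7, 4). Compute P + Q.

(6, 10)

(13, 3) + (7, 4). λ = (4 - 3)/(7 - 13) ≡ 1/11 mod 17. 11⁻¹ ≡ 14 (mod 17) since 11·14 = 154 ≡ 1, so λ ≡ 14.
  x = λ² - 13 - 7 = 196 - 20 ≡ 6; y = λ·(13 - 6) - 3 ≡ 10. → (6, 10)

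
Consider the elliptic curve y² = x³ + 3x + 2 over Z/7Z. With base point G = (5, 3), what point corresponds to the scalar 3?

O

Repeated addition: build up to 3G.
2G: tangent at (5, 3): λ = (3·5² + 3)/(2·3) ≡ 1/6. 6⁻¹ ≡ 6 (mod 7), so λ ≡ 1·6 ≡ 6.
  x = λ² - 5 - 5 = 36 - 10 ≡ 5; y = λ·(5 - 5) - 3 ≡ 4. → (5, 4)
3G: (5, 4) + (5, 3): same x and y₁ ≡ -y₂, so the sum is O.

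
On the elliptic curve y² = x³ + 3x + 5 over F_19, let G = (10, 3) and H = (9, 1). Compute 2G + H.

(6, 12)

First 2G:
Repeated addition: build up to 2G.
2G: tangent at (10, 3): λ = (3·10² + 3)/(2·3) ≡ 18/6. 6⁻¹ ≡ 16 (mod 19), so λ ≡ 18·16 ≡ 3.
  x = λ² - 10 - 10 = 9 - 20 ≡ 8; y = λ·(10 - 8) - 3 ≡ 3. → (8, 3)
2G = (8, 3).
Finally 2G + H:
(8, 3) + (9, 1). λ = (1 - 3)/(9 - 8) ≡ 17/1 mod 19. 1⁻¹ ≡ 1 (mod 19) since 1·1 = 1 ≡ 1, so λ ≡ 17.
  x = λ² - 8 - 9 = 289 - 17 ≡ 6; y = λ·(8 - 6) - 3 ≡ 12. → (6, 12)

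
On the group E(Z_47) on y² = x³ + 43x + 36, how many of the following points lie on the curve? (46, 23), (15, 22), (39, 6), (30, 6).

(46, 23): 23² ≡ 12, rhs ≡ 39 → off.
(15, 22): 22² ≡ 14, rhs ≡ 14 → on.
(39, 6): 6² ≡ 36, rhs ≡ 26 → off.
(30, 6): 6² ≡ 36, rhs ≡ 32 → off.

1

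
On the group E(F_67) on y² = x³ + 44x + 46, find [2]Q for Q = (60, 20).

tangent at (60, 20): λ = (3·60² + 44)/(2·20) ≡ 57/40. 40⁻¹ ≡ 62 (mod 67), so λ ≡ 57·62 ≡ 50.
  x = λ² - 60 - 60 = 2500 - 120 ≡ 35; y = λ·(60 - 35) - 20 ≡ 24. → (35, 24)

(35, 24)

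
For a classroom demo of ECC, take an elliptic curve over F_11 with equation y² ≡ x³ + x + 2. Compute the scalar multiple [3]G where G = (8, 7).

Repeated addition: build up to 3G.
2G: tangent at (8, 7): λ = (3·8² + 1)/(2·7) ≡ 6/3. 3⁻¹ ≡ 4 (mod 11), so λ ≡ 6·4 ≡ 2.
  x = λ² - 8 - 8 = 4 - 16 ≡ 10; y = λ·(8 - 10) - 7 ≡ 0. → (10, 0)
3G: (10, 0) + (8, 7). λ = (7 - 0)/(8 - 10) ≡ 7/9 mod 11. 9⁻¹ ≡ 5 (mod 11), so λ ≡ 2.
  x = λ² - 10 - 8 = 4 - 18 ≡ 8; y = λ·(10 - 8) - 0 ≡ 4. → (8, 4)

(8, 4)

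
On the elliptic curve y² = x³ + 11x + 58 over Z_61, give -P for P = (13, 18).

-(13, 18) = (13, -18 mod 61) = (13, 43).

(13, 43)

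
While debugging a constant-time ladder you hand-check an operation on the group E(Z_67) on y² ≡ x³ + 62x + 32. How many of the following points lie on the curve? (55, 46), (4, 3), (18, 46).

2

(55, 46): 46² ≡ 39, rhs ≡ 39 → on.
(4, 3): 3² ≡ 9, rhs ≡ 9 → on.
(18, 46): 46² ≡ 39, rhs ≡ 12 → off.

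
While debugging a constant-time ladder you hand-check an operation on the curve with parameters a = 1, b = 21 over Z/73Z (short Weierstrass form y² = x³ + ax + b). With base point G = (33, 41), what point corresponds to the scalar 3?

Repeated addition: build up to 3G.
2G: tangent at (33, 41): λ = (3·33² + 1)/(2·41) ≡ 56/9. 9⁻¹ ≡ 65 (mod 73) since 9·65 = 585 ≡ 1, so λ ≡ 56·65 ≡ 63.
  x = λ² - 33 - 33 = 3969 - 66 ≡ 34; y = λ·(33 - 34) - 41 ≡ 42. → (34, 42)
3G: (34, 42) + (33, 41). λ = (41 - 42)/(33 - 34) ≡ 72/72 mod 73. 72⁻¹ ≡ 72 (mod 73) since 72·72 = 5184 ≡ 1, so λ ≡ 1.
  x = λ² - 34 - 33 = 1 - 67 ≡ 7; y = λ·(34 - 7) - 42 ≡ 58. → (7, 58)

(7, 58)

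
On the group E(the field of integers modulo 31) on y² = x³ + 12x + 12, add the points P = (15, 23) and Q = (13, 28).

(17, 13)

(15, 23) + (13, 28). λ = (28 - 23)/(13 - 15) ≡ 5/29 mod 31. 29⁻¹ ≡ 15 (mod 31), so λ ≡ 13.
  x = λ² - 15 - 13 = 169 - 28 ≡ 17; y = λ·(15 - 17) - 23 ≡ 13. → (17, 13)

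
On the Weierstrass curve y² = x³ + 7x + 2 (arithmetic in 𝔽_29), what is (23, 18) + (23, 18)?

(28, 20)

tangent at (23, 18): λ = (3·23² + 7)/(2·18) ≡ 28/7. 7⁻¹ ≡ 25 (mod 29), so λ ≡ 28·25 ≡ 4.
  x = λ² - 23 - 23 = 16 - 46 ≡ 28; y = λ·(23 - 28) - 18 ≡ 20. → (28, 20)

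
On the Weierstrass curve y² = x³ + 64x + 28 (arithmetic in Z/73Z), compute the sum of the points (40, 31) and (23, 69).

(40, 31) + (23, 69). λ = (69 - 31)/(23 - 40) ≡ 38/56 mod 73. 56⁻¹ ≡ 30 (mod 73) since 56·30 = 1680 ≡ 1, so λ ≡ 45.
  x = λ² - 40 - 23 = 2025 - 63 ≡ 64; y = λ·(40 - 64) - 31 ≡ 57. → (64, 57)

(64, 57)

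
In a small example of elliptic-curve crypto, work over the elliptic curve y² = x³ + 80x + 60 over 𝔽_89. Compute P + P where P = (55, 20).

(85, 78)

tangent at (55, 20): λ = (3·55² + 80)/(2·20) ≡ 77/40. 40⁻¹ ≡ 69 (mod 89), so λ ≡ 77·69 ≡ 62.
  x = λ² - 55 - 55 = 3844 - 110 ≡ 85; y = λ·(55 - 85) - 20 ≡ 78. → (85, 78)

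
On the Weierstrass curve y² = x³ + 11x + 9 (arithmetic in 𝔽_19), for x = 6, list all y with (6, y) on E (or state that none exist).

x³ + 11x + 9 = 291 ≡ 6 (mod 19).
Square roots of 6 mod 19: 5 and 14 (since 5² = 25 ≡ 6).

5, 14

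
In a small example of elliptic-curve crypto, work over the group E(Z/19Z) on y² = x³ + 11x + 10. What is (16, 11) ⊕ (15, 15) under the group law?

(4, 17)

(16, 11) + (15, 15). λ = (15 - 11)/(15 - 16) ≡ 4/18 mod 19. 18⁻¹ ≡ 18 (mod 19), so λ ≡ 15.
  x = λ² - 16 - 15 = 225 - 31 ≡ 4; y = λ·(16 - 4) - 11 ≡ 17. → (4, 17)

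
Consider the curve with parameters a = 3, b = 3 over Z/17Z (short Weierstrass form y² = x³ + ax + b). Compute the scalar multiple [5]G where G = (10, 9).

Double-and-add on 5 = (101)₂. Start with G = (10, 9) for the leading 1-bit.
double: tangent at (10, 9): λ = (3·10² + 3)/(2·9) ≡ 14/1. 1⁻¹ ≡ 1 (mod 17), so λ ≡ 14·1 ≡ 14.
  x = λ² - 10 - 10 = 196 - 20 ≡ 6; y = λ·(10 - 6) - 9 ≡ 13. → (6, 13)
double: tangent at (6, 13): λ = (3·6² + 3)/(2·13) ≡ 9/9. 9⁻¹ ≡ 2 (mod 17) since 9·2 = 18 ≡ 1, so λ ≡ 9·2 ≡ 1.
  x = λ² - 6 - 6 = 1 - 12 ≡ 6; y = λ·(6 - 6) - 13 ≡ 4. → (6, 4)
add G: (6, 4) + (10, 9). λ = (9 - 4)/(10 - 6) ≡ 5/4 mod 17. 4⁻¹ ≡ 13 (mod 17), so λ ≡ 14.
  x = λ² - 6 - 10 = 196 - 16 ≡ 10; y = λ·(6 - 10) - 4 ≡ 8. → (10, 8)

(10, 8)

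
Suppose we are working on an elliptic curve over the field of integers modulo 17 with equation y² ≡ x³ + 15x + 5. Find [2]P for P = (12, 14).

tangent at (12, 14): λ = (3·12² + 15)/(2·14) ≡ 5/11. 11⁻¹ ≡ 14 (mod 17) since 11·14 = 154 ≡ 1, so λ ≡ 5·14 ≡ 2.
  x = λ² - 12 - 12 = 4 - 24 ≡ 14; y = λ·(12 - 14) - 14 ≡ 16. → (14, 16)

(14, 16)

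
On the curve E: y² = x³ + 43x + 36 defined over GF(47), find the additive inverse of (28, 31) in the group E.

-(28, 31) = (28, -31 mod 47) = (28, 16).

(28, 16)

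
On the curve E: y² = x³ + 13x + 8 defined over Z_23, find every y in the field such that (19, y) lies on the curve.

none

x³ + 13x + 8 = 7114 ≡ 7 (mod 23).
7 is a non-residue mod 23; no y exists.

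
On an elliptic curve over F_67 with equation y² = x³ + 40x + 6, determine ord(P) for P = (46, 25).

2P: tangent at (46, 25): λ = (3·46² + 40)/(2·25) ≡ 23/50. 50⁻¹ ≡ 63 (mod 67), so λ ≡ 23·63 ≡ 42.
  x = λ² - 46 - 46 = 1764 - 92 ≡ 64; y = λ·(46 - 64) - 25 ≡ 23. → (64, 23)
3P: (64, 23) + (46, 25). λ = (25 - 23)/(46 - 64) ≡ 2/49 mod 67. 49⁻¹ ≡ 26 (mod 67) since 49·26 = 1274 ≡ 1, so λ ≡ 52.
  x = λ² - 64 - 46 = 2704 - 110 ≡ 48; y = λ·(64 - 48) - 23 ≡ 5. → (48, 5)
4P: (48, 5) + (46, 25). λ = (25 - 5)/(46 - 48) ≡ 20/65 mod 67. 65⁻¹ ≡ 33 (mod 67), so λ ≡ 57.
  x = λ² - 48 - 46 = 3249 - 94 ≡ 6; y = λ·(48 - 6) - 5 ≡ 44. → (6, 44)
5P: (6, 44) + (46, 25). λ = (25 - 44)/(46 - 6) ≡ 48/40 mod 67. 40⁻¹ ≡ 62 (mod 67), so λ ≡ 28.
  x = λ² - 6 - 46 = 784 - 52 ≡ 62; y = λ·(6 - 62) - 44 ≡ 63. → (62, 63)
6P: (62, 63) + (46, 25). λ = (25 - 63)/(46 - 62) ≡ 29/51 mod 67. 51⁻¹ ≡ 46 (mod 67) since 51·46 = 2346 ≡ 1, so λ ≡ 61.
  x = λ² - 62 - 46 = 3721 - 108 ≡ 62; y = λ·(62 - 62) - 63 ≡ 4. → (62, 4)
7P: (62, 4) + (46, 25). λ = (25 - 4)/(46 - 62) ≡ 21/51 mod 67. 51⁻¹ ≡ 46 (mod 67), so λ ≡ 28.
  x = λ² - 62 - 46 = 784 - 108 ≡ 6; y = λ·(62 - 6) - 4 ≡ 23. → (6, 23)
8P: (6, 23) + (46, 25). λ = (25 - 23)/(46 - 6) ≡ 2/40 mod 67. 40⁻¹ ≡ 62 (mod 67) since 40·62 = 2480 ≡ 1, so λ ≡ 57.
  x = λ² - 6 - 46 = 3249 - 52 ≡ 48; y = λ·(6 - 48) - 23 ≡ 62. → (48, 62)
9P: (48, 62) + (46, 25). λ = (25 - 62)/(46 - 48) ≡ 30/65 mod 67. 65⁻¹ ≡ 33 (mod 67), so λ ≡ 52.
  x = λ² - 48 - 46 = 2704 - 94 ≡ 64; y = λ·(48 - 64) - 62 ≡ 44. → (64, 44)
10P: (64, 44) + (46, 25). λ = (25 - 44)/(46 - 64) ≡ 48/49 mod 67. 49⁻¹ ≡ 26 (mod 67), so λ ≡ 42.
  x = λ² - 64 - 46 = 1764 - 110 ≡ 46; y = λ·(64 - 46) - 44 ≡ 42. → (46, 42)
11P: (46, 42) + (46, 25): same x and y₁ ≡ -y₂, so the sum is 𝒪.
11P = 𝒪, so the order is 11.

11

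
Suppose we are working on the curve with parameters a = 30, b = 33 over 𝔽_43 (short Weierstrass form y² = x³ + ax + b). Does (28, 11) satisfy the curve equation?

yes

y² = 11² ≡ 35; x³ + 30x + 33 = 22825 ≡ 35 (mod 43). 35 = 35.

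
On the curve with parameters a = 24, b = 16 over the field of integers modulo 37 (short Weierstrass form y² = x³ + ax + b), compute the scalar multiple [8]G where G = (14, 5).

Repeated addition: build up to 8G.
2G: tangent at (14, 5): λ = (3·14² + 24)/(2·5) ≡ 20/10. 10⁻¹ ≡ 26 (mod 37), so λ ≡ 20·26 ≡ 2.
  x = λ² - 14 - 14 = 4 - 28 ≡ 13; y = λ·(14 - 13) - 5 ≡ 34. → (13, 34)
3G: (13, 34) + (14, 5). λ = (5 - 34)/(14 - 13) ≡ 8/1 mod 37. 1⁻¹ ≡ 1 (mod 37), so λ ≡ 8.
  x = λ² - 13 - 14 = 64 - 27 ≡ 0; y = λ·(13 - 0) - 34 ≡ 33. → (0, 33)
4G: (0, 33) + (14, 5). λ = (5 - 33)/(14 - 0) ≡ 9/14 mod 37. 14⁻¹ ≡ 8 (mod 37), so λ ≡ 35.
  x = λ² - 0 - 14 = 1225 - 14 ≡ 27; y = λ·(0 - 27) - 33 ≡ 21. → (27, 21)
5G: (27, 21) + (14, 5). λ = (5 - 21)/(14 - 27) ≡ 21/24 mod 37. 24⁻¹ ≡ 17 (mod 37), so λ ≡ 24.
  x = λ² - 27 - 14 = 576 - 41 ≡ 17; y = λ·(27 - 17) - 21 ≡ 34. → (17, 34)
6G: (17, 34) + (14, 5). λ = (5 - 34)/(14 - 17) ≡ 8/34 mod 37. 34⁻¹ ≡ 12 (mod 37) since 34·12 = 408 ≡ 1, so λ ≡ 22.
  x = λ² - 17 - 14 = 484 - 31 ≡ 9; y = λ·(17 - 9) - 34 ≡ 31. → (9, 31)
7G: (9, 31) + (14, 5). λ = (5 - 31)/(14 - 9) ≡ 11/5 mod 37. 5⁻¹ ≡ 15 (mod 37), so λ ≡ 17.
  x = λ² - 9 - 14 = 289 - 23 ≡ 7; y = λ·(9 - 7) - 31 ≡ 3. → (7, 3)
8G: (7, 3) + (14, 5). λ = (5 - 3)/(14 - 7) ≡ 2/7 mod 37. 7⁻¹ ≡ 16 (mod 37) since 7·16 = 112 ≡ 1, so λ ≡ 32.
  x = λ² - 7 - 14 = 1024 - 21 ≡ 4; y = λ·(7 - 4) - 3 ≡ 19. → (4, 19)

(4, 19)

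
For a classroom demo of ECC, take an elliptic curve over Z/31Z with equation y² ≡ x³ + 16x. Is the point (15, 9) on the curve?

yes

y² = 9² ≡ 19; x³ + 16x + 0 = 3615 ≡ 19 (mod 31). 19 = 19.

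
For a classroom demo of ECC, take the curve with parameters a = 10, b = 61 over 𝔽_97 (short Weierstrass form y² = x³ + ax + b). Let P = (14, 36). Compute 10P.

(77, 94)

Double-and-add on 10 = (1010)₂. Start with P = (14, 36) for the leading 1-bit.
double: tangent at (14, 36): λ = (3·14² + 10)/(2·36) ≡ 16/72. 72⁻¹ ≡ 31 (mod 97) since 72·31 = 2232 ≡ 1, so λ ≡ 16·31 ≡ 11.
  x = λ² - 14 - 14 = 121 - 28 ≡ 93; y = λ·(14 - 93) - 36 ≡ 65. → (93, 65)
double: tangent at (93, 65): λ = (3·93² + 10)/(2·65) ≡ 58/33. 33⁻¹ ≡ 50 (mod 97) since 33·50 = 1650 ≡ 1, so λ ≡ 58·50 ≡ 87.
  x = λ² - 93 - 93 = 7569 - 186 ≡ 11; y = λ·(93 - 11) - 65 ≡ 85. → (11, 85)
add P: (11, 85) + (14, 36). λ = (36 - 85)/(14 - 11) ≡ 48/3 mod 97. 3⁻¹ ≡ 65 (mod 97) since 3·65 = 195 ≡ 1, so λ ≡ 16.
  x = λ² - 11 - 14 = 256 - 25 ≡ 37; y = λ·(11 - 37) - 85 ≡ 81. → (37, 81)
double: tangent at (37, 81): λ = (3·37² + 10)/(2·81) ≡ 43/65. 65⁻¹ ≡ 3 (mod 97), so λ ≡ 43·3 ≡ 32.
  x = λ² - 37 - 37 = 1024 - 74 ≡ 77; y = λ·(37 - 77) - 81 ≡ 94. → (77, 94)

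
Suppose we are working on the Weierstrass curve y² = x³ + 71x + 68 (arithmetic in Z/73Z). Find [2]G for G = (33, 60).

tangent at (33, 60): λ = (3·33² + 71)/(2·60) ≡ 53/47. 47⁻¹ ≡ 14 (mod 73), so λ ≡ 53·14 ≡ 12.
  x = λ² - 33 - 33 = 144 - 66 ≡ 5; y = λ·(33 - 5) - 60 ≡ 57. → (5, 57)

(5, 57)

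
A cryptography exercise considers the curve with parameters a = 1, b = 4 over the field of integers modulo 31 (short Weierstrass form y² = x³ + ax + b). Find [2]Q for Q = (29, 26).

(6, 3)

tangent at (29, 26): λ = (3·29² + 1)/(2·26) ≡ 13/21. 21⁻¹ ≡ 3 (mod 31), so λ ≡ 13·3 ≡ 8.
  x = λ² - 29 - 29 = 64 - 58 ≡ 6; y = λ·(29 - 6) - 26 ≡ 3. → (6, 3)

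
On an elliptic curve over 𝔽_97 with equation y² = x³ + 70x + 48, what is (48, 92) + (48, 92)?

tangent at (48, 92): λ = (3·48² + 70)/(2·92) ≡ 95/87. 87⁻¹ ≡ 29 (mod 97), so λ ≡ 95·29 ≡ 39.
  x = λ² - 48 - 48 = 1521 - 96 ≡ 67; y = λ·(48 - 67) - 92 ≡ 40. → (67, 40)

(67, 40)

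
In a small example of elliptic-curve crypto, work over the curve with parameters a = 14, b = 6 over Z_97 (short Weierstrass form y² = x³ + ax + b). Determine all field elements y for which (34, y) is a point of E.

4, 93

x³ + 14x + 6 = 39786 ≡ 16 (mod 97).
Square roots of 16 mod 97: 4 and 93 (since 4² = 16 ≡ 16).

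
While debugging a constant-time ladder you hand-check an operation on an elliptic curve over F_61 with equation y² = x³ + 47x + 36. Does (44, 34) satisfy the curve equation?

yes

y² = 34² ≡ 58; x³ + 47x + 36 = 87288 ≡ 58 (mod 61). 58 = 58.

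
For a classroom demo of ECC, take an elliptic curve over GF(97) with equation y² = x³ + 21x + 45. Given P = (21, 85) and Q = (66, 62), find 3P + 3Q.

(28, 88)

First 3P:
Repeated addition: build up to 3P.
2P: tangent at (21, 85): λ = (3·21² + 21)/(2·85) ≡ 83/73. 73⁻¹ ≡ 4 (mod 97), so λ ≡ 83·4 ≡ 41.
  x = λ² - 21 - 21 = 1681 - 42 ≡ 87; y = λ·(21 - 87) - 85 ≡ 22. → (87, 22)
3P: (87, 22) + (21, 85). λ = (85 - 22)/(21 - 87) ≡ 63/31 mod 97. 31⁻¹ ≡ 72 (mod 97), so λ ≡ 74.
  x = λ² - 87 - 21 = 5476 - 108 ≡ 33; y = λ·(87 - 33) - 22 ≡ 94. → (33, 94)
3P = (33, 94).
Next 3Q:
Repeated addition: build up to 3Q.
2Q: tangent at (66, 62): λ = (3·66² + 21)/(2·62) ≡ 91/27. 27⁻¹ ≡ 18 (mod 97) since 27·18 = 486 ≡ 1, so λ ≡ 91·18 ≡ 86.
  x = λ² - 66 - 66 = 7396 - 132 ≡ 86; y = λ·(66 - 86) - 62 ≡ 61. → (86, 61)
3Q: (86, 61) + (66, 62). λ = (62 - 61)/(66 - 86) ≡ 1/77 mod 97. 77⁻¹ ≡ 63 (mod 97), so λ ≡ 63.
  x = λ² - 86 - 66 = 3969 - 152 ≡ 34; y = λ·(86 - 34) - 61 ≡ 14. → (34, 14)
3Q = (34, 14).
Finally 3P + 3Q:
(33, 94) + (34, 14). λ = (14 - 94)/(34 - 33) ≡ 17/1 mod 97. 1⁻¹ ≡ 1 (mod 97), so λ ≡ 17.
  x = λ² - 33 - 34 = 289 - 67 ≡ 28; y = λ·(33 - 28) - 94 ≡ 88. → (28, 88)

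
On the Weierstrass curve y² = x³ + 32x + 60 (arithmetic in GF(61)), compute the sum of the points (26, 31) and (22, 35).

(14, 18)

(26, 31) + (22, 35). λ = (35 - 31)/(22 - 26) ≡ 4/57 mod 61. 57⁻¹ ≡ 15 (mod 61) since 57·15 = 855 ≡ 1, so λ ≡ 60.
  x = λ² - 26 - 22 = 3600 - 48 ≡ 14; y = λ·(26 - 14) - 31 ≡ 18. → (14, 18)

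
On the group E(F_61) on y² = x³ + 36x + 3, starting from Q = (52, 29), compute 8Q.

Double-and-add on 8 = (1000)₂. Start with Q = (52, 29) for the leading 1-bit.
double: tangent at (52, 29): λ = (3·52² + 36)/(2·29) ≡ 35/58. 58⁻¹ ≡ 20 (mod 61) since 58·20 = 1160 ≡ 1, so λ ≡ 35·20 ≡ 29.
  x = λ² - 52 - 52 = 841 - 104 ≡ 5; y = λ·(52 - 5) - 29 ≡ 53. → (5, 53)
double: tangent at (5, 53): λ = (3·5² + 36)/(2·53) ≡ 50/45. 45⁻¹ ≡ 19 (mod 61), so λ ≡ 50·19 ≡ 35.
  x = λ² - 5 - 5 = 1225 - 10 ≡ 56; y = λ·(5 - 56) - 53 ≡ 53. → (56, 53)
double: tangent at (56, 53): λ = (3·56² + 36)/(2·53) ≡ 50/45. 45⁻¹ ≡ 19 (mod 61), so λ ≡ 50·19 ≡ 35.
  x = λ² - 56 - 56 = 1225 - 112 ≡ 15; y = λ·(56 - 15) - 53 ≡ 40. → (15, 40)

(15, 40)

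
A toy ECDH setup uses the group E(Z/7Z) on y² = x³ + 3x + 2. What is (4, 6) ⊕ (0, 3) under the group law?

(4, 1)

(4, 6) + (0, 3). λ = (3 - 6)/(0 - 4) ≡ 4/3 mod 7. 3⁻¹ ≡ 5 (mod 7) since 3·5 = 15 ≡ 1, so λ ≡ 6.
  x = λ² - 4 - 0 = 36 - 4 ≡ 4; y = λ·(4 - 4) - 6 ≡ 1. → (4, 1)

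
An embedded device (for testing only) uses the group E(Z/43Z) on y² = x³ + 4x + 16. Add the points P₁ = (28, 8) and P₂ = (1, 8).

(28, 8) + (1, 8). λ = (8 - 8)/(1 - 28) ≡ 0/16 mod 43. 16⁻¹ ≡ 35 (mod 43), so λ ≡ 0.
  x = λ² - 28 - 1 = 0 - 29 ≡ 14; y = λ·(28 - 14) - 8 ≡ 35. → (14, 35)

(14, 35)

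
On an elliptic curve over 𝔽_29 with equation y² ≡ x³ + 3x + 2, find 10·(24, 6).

Write Q = (24, 6).
Double-and-add on 10 = (1010)₂. Start with Q = (24, 6) for the leading 1-bit.
double: tangent at (24, 6): λ = (3·24² + 3)/(2·6) ≡ 20/12. 12⁻¹ ≡ 17 (mod 29) since 12·17 = 204 ≡ 1, so λ ≡ 20·17 ≡ 21.
  x = λ² - 24 - 24 = 441 - 48 ≡ 16; y = λ·(24 - 16) - 6 ≡ 17. → (16, 17)
double: tangent at (16, 17): λ = (3·16² + 3)/(2·17) ≡ 17/5. 5⁻¹ ≡ 6 (mod 29) since 5·6 = 30 ≡ 1, so λ ≡ 17·6 ≡ 15.
  x = λ² - 16 - 16 = 225 - 32 ≡ 19; y = λ·(16 - 19) - 17 ≡ 25. → (19, 25)
add Q: (19, 25) + (24, 6). λ = (6 - 25)/(24 - 19) ≡ 10/5 mod 29. 5⁻¹ ≡ 6 (mod 29) since 5·6 = 30 ≡ 1, so λ ≡ 2.
  x = λ² - 19 - 24 = 4 - 43 ≡ 19; y = λ·(19 - 19) - 25 ≡ 4. → (19, 4)
double: tangent at (19, 4): λ = (3·19² + 3)/(2·4) ≡ 13/8. 8⁻¹ ≡ 11 (mod 29) since 8·11 = 88 ≡ 1, so λ ≡ 13·11 ≡ 27.
  x = λ² - 19 - 19 = 729 - 38 ≡ 24; y = λ·(19 - 24) - 4 ≡ 6. → (24, 6)

(24, 6)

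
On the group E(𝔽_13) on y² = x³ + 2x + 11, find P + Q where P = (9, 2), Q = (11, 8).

(2, 6)

(9, 2) + (11, 8). λ = (8 - 2)/(11 - 9) ≡ 6/2 mod 13. 2⁻¹ ≡ 7 (mod 13), so λ ≡ 3.
  x = λ² - 9 - 11 = 9 - 20 ≡ 2; y = λ·(9 - 2) - 2 ≡ 6. → (2, 6)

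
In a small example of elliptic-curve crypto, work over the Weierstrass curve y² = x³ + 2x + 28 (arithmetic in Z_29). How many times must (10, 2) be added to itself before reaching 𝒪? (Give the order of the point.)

11

2P: tangent at (10, 2): λ = (3·10² + 2)/(2·2) ≡ 12/4. 4⁻¹ ≡ 22 (mod 29) since 4·22 = 88 ≡ 1, so λ ≡ 12·22 ≡ 3.
  x = λ² - 10 - 10 = 9 - 20 ≡ 18; y = λ·(10 - 18) - 2 ≡ 3. → (18, 3)
3P: (18, 3) + (10, 2). λ = (2 - 3)/(10 - 18) ≡ 28/21 mod 29. 21⁻¹ ≡ 18 (mod 29) since 21·18 = 378 ≡ 1, so λ ≡ 11.
  x = λ² - 18 - 10 = 121 - 28 ≡ 6; y = λ·(18 - 6) - 3 ≡ 13. → (6, 13)
4P: (6, 13) + (10, 2). λ = (2 - 13)/(10 - 6) ≡ 18/4 mod 29. 4⁻¹ ≡ 22 (mod 29) since 4·22 = 88 ≡ 1, so λ ≡ 19.
  x = λ² - 6 - 10 = 361 - 16 ≡ 26; y = λ·(6 - 26) - 13 ≡ 13. → (26, 13)
5P: (26, 13) + (10, 2). λ = (2 - 13)/(10 - 26) ≡ 18/13 mod 29. 13⁻¹ ≡ 9 (mod 29) since 13·9 = 117 ≡ 1, so λ ≡ 17.
  x = λ² - 26 - 10 = 289 - 36 ≡ 21; y = λ·(26 - 21) - 13 ≡ 14. → (21, 14)
6P: (21, 14) + (10, 2). λ = (2 - 14)/(10 - 21) ≡ 17/18 mod 29. 18⁻¹ ≡ 21 (mod 29), so λ ≡ 9.
  x = λ² - 21 - 10 = 81 - 31 ≡ 21; y = λ·(21 - 21) - 14 ≡ 15. → (21, 15)
7P: (21, 15) + (10, 2). λ = (2 - 15)/(10 - 21) ≡ 16/18 mod 29. 18⁻¹ ≡ 21 (mod 29) since 18·21 = 378 ≡ 1, so λ ≡ 17.
  x = λ² - 21 - 10 = 289 - 31 ≡ 26; y = λ·(21 - 26) - 15 ≡ 16. → (26, 16)
8P: (26, 16) + (10, 2). λ = (2 - 16)/(10 - 26) ≡ 15/13 mod 29. 13⁻¹ ≡ 9 (mod 29), so λ ≡ 19.
  x = λ² - 26 - 10 = 361 - 36 ≡ 6; y = λ·(26 - 6) - 16 ≡ 16. → (6, 16)
9P: (6, 16) + (10, 2). λ = (2 - 16)/(10 - 6) ≡ 15/4 mod 29. 4⁻¹ ≡ 22 (mod 29), so λ ≡ 11.
  x = λ² - 6 - 10 = 121 - 16 ≡ 18; y = λ·(6 - 18) - 16 ≡ 26. → (18, 26)
10P: (18, 26) + (10, 2). λ = (2 - 26)/(10 - 18) ≡ 5/21 mod 29. 21⁻¹ ≡ 18 (mod 29), so λ ≡ 3.
  x = λ² - 18 - 10 = 9 - 28 ≡ 10; y = λ·(18 - 10) - 26 ≡ 27. → (10, 27)
11P: (10, 27) + (10, 2): same x and y₁ ≡ -y₂, so the sum is 𝒪.
11P = 𝒪, so the order is 11.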